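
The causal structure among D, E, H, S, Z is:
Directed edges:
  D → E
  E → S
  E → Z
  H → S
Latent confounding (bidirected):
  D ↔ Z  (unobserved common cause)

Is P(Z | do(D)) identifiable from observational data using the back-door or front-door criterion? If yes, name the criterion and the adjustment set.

desc(D)\{D}={E,S,Z}; candidates ⊆ {H}.
D↔Z: latent back-door arc(s) into D.
size 0: {}; under {} D still reaches {Z} ∋ Z.
size 1: {H}; under {H} D still reaches {Z} ∋ Z.
D↔Z cannot be blocked by any observed set — no back-door set.
{E}: (i) intercepts every directed D→Z path; (ii) no back-door D→{E}; (iii) {D} blocks every back-door {E}→Z. Front-door holds.
P(Z|do(D)) = Σ_{E} P(E|D) Σ_{D'} P(Z|E,D')P(D').

P(Z|do(D)): frontdoor, adjust for {E}.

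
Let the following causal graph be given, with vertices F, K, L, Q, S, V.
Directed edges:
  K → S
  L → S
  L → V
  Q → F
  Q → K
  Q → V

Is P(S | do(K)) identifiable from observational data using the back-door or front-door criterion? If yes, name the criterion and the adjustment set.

P(S|do(K)): backdoor, adjust for ∅.

desc(K)\{K}={S}; candidates ⊆ {F,L,Q,V}.
∅: K⊥S given ∅ in G with K→· removed — back-door holds.
P(S|do(K)) = P(S|K) — no adjustment needed.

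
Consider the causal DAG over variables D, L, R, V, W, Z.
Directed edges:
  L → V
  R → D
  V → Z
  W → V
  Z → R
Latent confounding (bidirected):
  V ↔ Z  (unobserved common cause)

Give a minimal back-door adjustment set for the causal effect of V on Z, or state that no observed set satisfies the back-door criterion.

desc(V)\{V}={D,R,Z}; candidates ⊆ {L,W}.
V↔Z: latent back-door arc(s) into V.
size 0: {}; under {} V still reaches {D,L,R,W,Z} ∋ Z.
size 1: {L}, {W}; under {L} V still reaches {D,R,W,Z} ∋ Z.
size 2: {L,W}; under {L,W} V still reaches {D,R,Z} ∋ Z.
V↔Z cannot be blocked by any observed set — no back-door set.

V→Z: no observed back-door set.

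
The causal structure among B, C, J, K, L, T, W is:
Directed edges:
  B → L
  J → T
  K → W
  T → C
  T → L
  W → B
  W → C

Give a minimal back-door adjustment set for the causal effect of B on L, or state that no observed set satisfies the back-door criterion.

desc(B)\{B}={L}; candidates ⊆ {C,J,K,T,W}.
∅: B⊥L given ∅ in G with B→· removed — back-door holds.

B→L: minimal back-door set ∅.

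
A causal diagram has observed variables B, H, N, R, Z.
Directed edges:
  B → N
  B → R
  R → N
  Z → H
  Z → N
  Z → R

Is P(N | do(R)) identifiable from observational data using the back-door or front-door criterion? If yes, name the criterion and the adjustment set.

desc(R)\{R}={N}; candidates ⊆ {B,H,Z}.
size 0: {}; under {} R still reaches {B,H,N,Z} ∋ N.
size 1: {B}, {H}, {Z}; under {B} R still reaches {H,N,Z} ∋ N.
{B,Z}: R⊥N given {B,Z} in G with R→· removed — back-door holds.
P(N|do(R)) = Σ_{B,Z} P(N|R,B,Z)·P(B,Z).

P(N|do(R)): backdoor, adjust for {B, Z}.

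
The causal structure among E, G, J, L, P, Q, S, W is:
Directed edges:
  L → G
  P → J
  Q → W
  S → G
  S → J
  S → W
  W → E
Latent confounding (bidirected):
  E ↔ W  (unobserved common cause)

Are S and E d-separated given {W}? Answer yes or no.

Bayes-Ball from S | {W} reaches {E,G,J,Q}.
E ∈ reach(S|{W}) ⇒ S ⊥̸ E | {W}.

No — S and E are d-connected given {W}.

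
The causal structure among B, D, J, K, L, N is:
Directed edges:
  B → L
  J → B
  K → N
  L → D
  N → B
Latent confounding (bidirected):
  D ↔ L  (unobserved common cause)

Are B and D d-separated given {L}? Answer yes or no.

No — B and D are d-connected given {L}.

Bayes-Ball from B | {L} reaches {D,J,K,N}.
D ∈ reach(B|{L}) ⇒ B ⊥̸ D | {L}.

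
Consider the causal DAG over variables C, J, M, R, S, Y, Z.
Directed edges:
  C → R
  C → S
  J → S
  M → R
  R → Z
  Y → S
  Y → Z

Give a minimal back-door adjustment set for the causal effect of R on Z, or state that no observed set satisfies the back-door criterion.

R→Z: minimal back-door set ∅.

desc(R)\{R}={Z}; candidates ⊆ {C,J,M,S,Y}.
∅: R⊥Z given ∅ in G with R→· removed — back-door holds.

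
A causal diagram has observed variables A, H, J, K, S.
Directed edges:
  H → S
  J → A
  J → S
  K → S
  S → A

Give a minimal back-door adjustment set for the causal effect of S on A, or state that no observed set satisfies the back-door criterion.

S→A: minimal back-door set {J}.

desc(S)\{S}={A}; candidates ⊆ {H,J,K}.
size 0: {}; under {} S still reaches {A,H,J,K} ∋ A.
{J}: S⊥A given {J} in G with S→· removed — back-door holds.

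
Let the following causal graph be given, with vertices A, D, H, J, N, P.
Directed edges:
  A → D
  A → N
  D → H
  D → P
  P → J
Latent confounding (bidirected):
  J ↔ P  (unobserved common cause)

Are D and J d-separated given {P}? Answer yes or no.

No — D and J are d-connected given {P}.

Bayes-Ball from D | {P} reaches {A,H,J,N}.
J ∈ reach(D|{P}) ⇒ D ⊥̸ J | {P}.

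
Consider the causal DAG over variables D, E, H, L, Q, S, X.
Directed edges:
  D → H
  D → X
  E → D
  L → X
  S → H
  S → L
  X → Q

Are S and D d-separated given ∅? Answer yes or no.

Bayes-Ball from S | ∅ reaches {H,L,Q,X}.
D ∉ reach(S|∅) ⇒ S ⊥ D | ∅.

Yes — S ⊥ D | ∅.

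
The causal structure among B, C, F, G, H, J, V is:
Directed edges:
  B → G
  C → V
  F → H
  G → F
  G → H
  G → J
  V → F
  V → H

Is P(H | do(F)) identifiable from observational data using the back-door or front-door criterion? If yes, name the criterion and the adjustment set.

P(H|do(F)): backdoor, adjust for {G, V}.

desc(F)\{F}={H}; candidates ⊆ {B,C,G,J,V}.
size 0: {}; under {} F still reaches {B,C,G,H,J,V} ∋ H.
size 1: {B}, {C}, {G} …(+2); under {B} F still reaches {C,G,H,J,V} ∋ H.
{G,V}: F⊥H given {G,V} in G with F→· removed — back-door holds.
P(H|do(F)) = Σ_{G,V} P(H|F,G,V)·P(G,V).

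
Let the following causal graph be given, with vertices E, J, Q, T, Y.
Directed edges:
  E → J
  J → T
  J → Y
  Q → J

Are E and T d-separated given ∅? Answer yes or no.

No — E and T are d-connected given ∅.

Bayes-Ball from E | ∅ reaches {J,T,Y}.
T ∈ reach(E|∅) ⇒ E ⊥̸ T | ∅.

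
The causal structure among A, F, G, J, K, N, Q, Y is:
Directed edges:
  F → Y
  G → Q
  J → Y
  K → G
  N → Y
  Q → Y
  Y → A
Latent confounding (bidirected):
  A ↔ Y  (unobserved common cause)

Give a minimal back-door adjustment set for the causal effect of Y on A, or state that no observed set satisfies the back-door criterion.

Y→A: no observed back-door set.

desc(Y)\{Y}={A}; candidates ⊆ {F,G,J,K,N,Q}.
Y↔A: latent back-door arc(s) into Y.
size 0: {}; under {} Y still reaches {A,F,G,J,K,N,Q} ∋ A.
size 1: {F}, {G}, {J} …(+3); under {F} Y still reaches {A,G,J,K,N,Q} ∋ A.
size 2: {F,G}, {F,J}, {F,K} …(+12); under {F,G} Y still reaches {A,J,N,Q} ∋ A.
Y↔A cannot be blocked by any observed set — no back-door set.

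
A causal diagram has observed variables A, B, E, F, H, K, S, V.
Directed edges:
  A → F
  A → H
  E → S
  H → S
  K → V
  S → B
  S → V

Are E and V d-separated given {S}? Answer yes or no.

Yes — E ⊥ V | {S}.

Bayes-Ball from E | {S} reaches {A,F,H}.
V ∉ reach(E|{S}) ⇒ E ⊥ V | {S}.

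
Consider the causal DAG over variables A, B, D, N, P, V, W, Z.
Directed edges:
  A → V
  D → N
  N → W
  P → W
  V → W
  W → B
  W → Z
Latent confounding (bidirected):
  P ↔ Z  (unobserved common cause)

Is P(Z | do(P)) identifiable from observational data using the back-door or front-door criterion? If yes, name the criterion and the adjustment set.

P(Z|do(P)): frontdoor, adjust for {W}.

desc(P)\{P}={B,W,Z}; candidates ⊆ {A,D,N,V}.
P↔Z: latent back-door arc(s) into P.
size 0: {}; under {} P still reaches {Z} ∋ Z.
size 1: {A}, {D}, {N} …(+1); under {A} P still reaches {Z} ∋ Z.
size 2: {A,D}, {A,N}, {A,V} …(+3); under {A,D} P still reaches {Z} ∋ Z.
P↔Z cannot be blocked by any observed set — no back-door set.
{W}: (i) intercepts every directed P→Z path; (ii) no back-door P→{W}; (iii) {P} blocks every back-door {W}→Z. Front-door holds.
P(Z|do(P)) = Σ_{W} P(W|P) Σ_{P'} P(Z|W,P')P(P').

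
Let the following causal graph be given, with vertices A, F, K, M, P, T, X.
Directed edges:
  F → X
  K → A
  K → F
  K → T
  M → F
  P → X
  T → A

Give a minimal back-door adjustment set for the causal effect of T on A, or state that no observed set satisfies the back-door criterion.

T→A: minimal back-door set {K}.

desc(T)\{T}={A}; candidates ⊆ {F,K,M,P,X}.
size 0: {}; under {} T still reaches {A,F,K,X} ∋ A.
{K}: T⊥A given {K} in G with T→· removed — back-door holds.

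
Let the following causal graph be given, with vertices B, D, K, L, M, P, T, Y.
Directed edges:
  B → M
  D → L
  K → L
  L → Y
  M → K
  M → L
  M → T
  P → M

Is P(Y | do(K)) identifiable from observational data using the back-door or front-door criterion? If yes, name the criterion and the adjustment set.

desc(K)\{K}={L,Y}; candidates ⊆ {B,D,M,P,T}.
size 0: {}; under {} K still reaches {B,L,M,P,T,Y} ∋ Y.
{M}: K⊥Y given {M} in G with K→· removed — back-door holds.
P(Y|do(K)) = Σ_{M} P(Y|K,M)·P(M).

P(Y|do(K)): backdoor, adjust for {M}.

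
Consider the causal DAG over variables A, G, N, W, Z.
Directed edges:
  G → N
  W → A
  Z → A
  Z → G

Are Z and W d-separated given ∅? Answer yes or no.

Yes — Z ⊥ W | ∅.

Bayes-Ball from Z | ∅ reaches {A,G,N}.
W ∉ reach(Z|∅) ⇒ Z ⊥ W | ∅.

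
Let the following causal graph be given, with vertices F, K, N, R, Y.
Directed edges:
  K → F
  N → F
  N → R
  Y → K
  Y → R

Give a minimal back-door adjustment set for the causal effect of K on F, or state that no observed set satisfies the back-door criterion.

K→F: minimal back-door set ∅.

desc(K)\{K}={F}; candidates ⊆ {N,R,Y}.
∅: K⊥F given ∅ in G with K→· removed — back-door holds.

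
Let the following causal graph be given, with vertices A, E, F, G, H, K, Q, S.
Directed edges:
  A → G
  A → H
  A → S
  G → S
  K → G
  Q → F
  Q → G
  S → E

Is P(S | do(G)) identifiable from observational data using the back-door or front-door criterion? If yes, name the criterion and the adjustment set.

desc(G)\{G}={E,S}; candidates ⊆ {A,F,H,K,Q}.
size 0: {}; under {} G still reaches {A,E,F,H,K,Q,S} ∋ S.
{A}: G⊥S given {A} in G with G→· removed — back-door holds.
P(S|do(G)) = Σ_{A} P(S|G,A)·P(A).

P(S|do(G)): backdoor, adjust for {A}.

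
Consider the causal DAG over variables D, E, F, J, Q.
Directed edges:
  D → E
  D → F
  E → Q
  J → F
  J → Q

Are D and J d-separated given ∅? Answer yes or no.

Yes — D ⊥ J | ∅.

Bayes-Ball from D | ∅ reaches {E,F,Q}.
J ∉ reach(D|∅) ⇒ D ⊥ J | ∅.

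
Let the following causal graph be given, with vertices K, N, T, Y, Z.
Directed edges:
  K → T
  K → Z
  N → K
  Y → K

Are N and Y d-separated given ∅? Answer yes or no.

Bayes-Ball from N | ∅ reaches {K,T,Z}.
Y ∉ reach(N|∅) ⇒ N ⊥ Y | ∅.

Yes — N ⊥ Y | ∅.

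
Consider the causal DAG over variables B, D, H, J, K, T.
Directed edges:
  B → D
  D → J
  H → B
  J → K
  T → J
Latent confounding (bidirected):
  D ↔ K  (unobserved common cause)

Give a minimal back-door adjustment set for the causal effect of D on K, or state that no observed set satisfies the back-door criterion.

desc(D)\{D}={J,K}; candidates ⊆ {B,H,T}.
D↔K: latent back-door arc(s) into D.
size 0: {}; under {} D still reaches {B,H,K} ∋ K.
size 1: {B}, {H}, {T}; under {B} D still reaches {K} ∋ K.
size 2: {B,H}, {B,T}, {H,T}; under {B,H} D still reaches {K} ∋ K.
D↔K cannot be blocked by any observed set — no back-door set.

D→K: no observed back-door set.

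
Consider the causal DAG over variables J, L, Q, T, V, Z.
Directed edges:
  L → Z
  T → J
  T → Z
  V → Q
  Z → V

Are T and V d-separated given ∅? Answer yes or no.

No — T and V are d-connected given ∅.

Bayes-Ball from T | ∅ reaches {J,Q,V,Z}.
V ∈ reach(T|∅) ⇒ T ⊥̸ V | ∅.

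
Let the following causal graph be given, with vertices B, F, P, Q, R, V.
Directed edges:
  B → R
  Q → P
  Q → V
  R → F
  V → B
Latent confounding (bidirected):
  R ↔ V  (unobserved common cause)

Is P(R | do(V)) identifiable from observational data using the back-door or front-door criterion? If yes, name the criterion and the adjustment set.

P(R|do(V)): frontdoor, adjust for {B}.

desc(V)\{V}={B,F,R}; candidates ⊆ {P,Q}.
V↔R: latent back-door arc(s) into V.
size 0: {}; under {} V still reaches {F,P,Q,R} ∋ R.
size 1: {P}, {Q}; under {P} V still reaches {F,Q,R} ∋ R.
size 2: {P,Q}; under {P,Q} V still reaches {F,R} ∋ R.
V↔R cannot be blocked by any observed set — no back-door set.
{B}: (i) intercepts every directed V→R path; (ii) no back-door V→{B}; (iii) {V} blocks every back-door {B}→R. Front-door holds.
P(R|do(V)) = Σ_{B} P(B|V) Σ_{V'} P(R|B,V')P(V').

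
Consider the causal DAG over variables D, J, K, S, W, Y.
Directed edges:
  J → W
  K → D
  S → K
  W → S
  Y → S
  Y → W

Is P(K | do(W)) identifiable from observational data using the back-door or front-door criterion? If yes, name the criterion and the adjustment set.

desc(W)\{W}={D,K,S}; candidates ⊆ {J,Y}.
size 0: {}; under {} W still reaches {D,J,K,S,Y} ∋ K.
{Y}: W⊥K given {Y} in G with W→· removed — back-door holds.
P(K|do(W)) = Σ_{Y} P(K|W,Y)·P(Y).

P(K|do(W)): backdoor, adjust for {Y}.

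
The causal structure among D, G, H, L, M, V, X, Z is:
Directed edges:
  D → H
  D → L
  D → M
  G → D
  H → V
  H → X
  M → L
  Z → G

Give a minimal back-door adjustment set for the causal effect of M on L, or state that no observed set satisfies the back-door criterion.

desc(M)\{M}={L}; candidates ⊆ {D,G,H,V,X,Z}.
size 0: {}; under {} M still reaches {D,G,H,L,V,X,Z} ∋ L.
{D}: M⊥L given {D} in G with M→· removed — back-door holds.

M→L: minimal back-door set {D}.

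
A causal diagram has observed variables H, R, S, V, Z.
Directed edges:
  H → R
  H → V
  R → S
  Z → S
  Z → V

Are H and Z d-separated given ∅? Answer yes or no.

Bayes-Ball from H | ∅ reaches {R,S,V}.
Z ∉ reach(H|∅) ⇒ H ⊥ Z | ∅.

Yes — H ⊥ Z | ∅.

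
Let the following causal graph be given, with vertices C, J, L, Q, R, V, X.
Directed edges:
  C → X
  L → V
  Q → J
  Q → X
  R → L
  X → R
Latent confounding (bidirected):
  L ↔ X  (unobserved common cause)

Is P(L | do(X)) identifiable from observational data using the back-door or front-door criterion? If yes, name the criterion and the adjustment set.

P(L|do(X)): frontdoor, adjust for {R}.

desc(X)\{X}={L,R,V}; candidates ⊆ {C,J,Q}.
X↔L: latent back-door arc(s) into X.
size 0: {}; under {} X still reaches {C,J,L,Q,V} ∋ L.
size 1: {C}, {J}, {Q}; under {C} X still reaches {J,L,Q,V} ∋ L.
size 2: {C,J}, {C,Q}, {J,Q}; under {C,J} X still reaches {L,Q,V} ∋ L.
X↔L cannot be blocked by any observed set — no back-door set.
{R}: (i) intercepts every directed X→L path; (ii) no back-door X→{R}; (iii) {X} blocks every back-door {R}→L. Front-door holds.
P(L|do(X)) = Σ_{R} P(R|X) Σ_{X'} P(L|R,X')P(X').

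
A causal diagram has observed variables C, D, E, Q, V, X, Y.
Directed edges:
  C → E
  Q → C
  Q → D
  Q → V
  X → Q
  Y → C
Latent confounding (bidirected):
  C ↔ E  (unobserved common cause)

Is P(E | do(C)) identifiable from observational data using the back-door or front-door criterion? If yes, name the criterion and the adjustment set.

desc(C)\{C}={E}; candidates ⊆ {D,Q,V,X,Y}.
C↔E: latent back-door arc(s) into C.
size 0: {}; under {} C still reaches {D,E,Q,V,X,Y} ∋ E.
size 1: {D}, {Q}, {V} …(+2); under {D} C still reaches {E,Q,V,X,Y} ∋ E.
size 2: {D,Q}, {D,V}, {D,X} …(+7); under {D,Q} C still reaches {E,Y} ∋ E.
C↔E cannot be blocked by any observed set — no back-door set.
No mediator lies on a directed C→…→E path.
Neither criterion identifies P(E|do(C)) in this graph.

P(E|do(C)): not identifiable (no BD/FD set).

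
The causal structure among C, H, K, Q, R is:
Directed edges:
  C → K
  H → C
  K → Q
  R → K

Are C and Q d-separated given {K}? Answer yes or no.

Bayes-Ball from C | {K} reaches {H,R}.
Q ∉ reach(C|{K}) ⇒ C ⊥ Q | {K}.

Yes — C ⊥ Q | {K}.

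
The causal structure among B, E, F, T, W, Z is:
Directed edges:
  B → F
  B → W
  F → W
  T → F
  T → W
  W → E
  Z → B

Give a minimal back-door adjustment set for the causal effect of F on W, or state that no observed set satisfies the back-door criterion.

desc(F)\{F}={E,W}; candidates ⊆ {B,T,Z}.
size 0: {}; under {} F still reaches {B,E,T,W,Z} ∋ W.
size 1: {B}, {T}, {Z}; under {B} F still reaches {E,T,W} ∋ W.
{B,T}: F⊥W given {B,T} in G with F→· removed — back-door holds.

F→W: minimal back-door set {B, T}.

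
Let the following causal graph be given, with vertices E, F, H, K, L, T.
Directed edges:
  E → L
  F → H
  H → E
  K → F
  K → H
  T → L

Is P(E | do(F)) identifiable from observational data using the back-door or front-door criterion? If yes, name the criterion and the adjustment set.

P(E|do(F)): backdoor, adjust for {K}.

desc(F)\{F}={E,H,L}; candidates ⊆ {K,T}.
size 0: {}; under {} F still reaches {E,H,K,L} ∋ E.
{K}: F⊥E given {K} in G with F→· removed — back-door holds.
P(E|do(F)) = Σ_{K} P(E|F,K)·P(K).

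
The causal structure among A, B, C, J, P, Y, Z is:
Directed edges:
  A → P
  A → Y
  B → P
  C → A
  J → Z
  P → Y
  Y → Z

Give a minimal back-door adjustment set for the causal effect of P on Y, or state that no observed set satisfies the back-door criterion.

P→Y: minimal back-door set {A}.

desc(P)\{P}={Y,Z}; candidates ⊆ {A,B,C,J}.
size 0: {}; under {} P still reaches {A,B,C,Y,Z} ∋ Y.
{A}: P⊥Y given {A} in G with P→· removed — back-door holds.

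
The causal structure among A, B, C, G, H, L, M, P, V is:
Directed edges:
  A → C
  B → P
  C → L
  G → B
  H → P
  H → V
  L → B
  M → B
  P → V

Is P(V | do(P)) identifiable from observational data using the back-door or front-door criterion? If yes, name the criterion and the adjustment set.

P(V|do(P)): backdoor, adjust for {H}.

desc(P)\{P}={V}; candidates ⊆ {A,B,C,G,H,L,M}.
size 0: {}; under {} P still reaches {A,B,C,G,H,L,M,V} ∋ V.
{H}: P⊥V given {H} in G with P→· removed — back-door holds.
P(V|do(P)) = Σ_{H} P(V|P,H)·P(H).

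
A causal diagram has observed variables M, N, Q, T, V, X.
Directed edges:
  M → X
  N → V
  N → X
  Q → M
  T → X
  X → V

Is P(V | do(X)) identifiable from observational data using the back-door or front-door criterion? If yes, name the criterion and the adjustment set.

desc(X)\{X}={V}; candidates ⊆ {M,N,Q,T}.
size 0: {}; under {} X still reaches {M,N,Q,T,V} ∋ V.
{N}: X⊥V given {N} in G with X→· removed — back-door holds.
P(V|do(X)) = Σ_{N} P(V|X,N)·P(N).

P(V|do(X)): backdoor, adjust for {N}.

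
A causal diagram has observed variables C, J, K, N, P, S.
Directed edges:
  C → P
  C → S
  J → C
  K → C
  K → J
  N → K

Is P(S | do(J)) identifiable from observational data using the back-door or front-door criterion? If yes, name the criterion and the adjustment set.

P(S|do(J)): backdoor, adjust for {K}.

desc(J)\{J}={C,P,S}; candidates ⊆ {K,N}.
size 0: {}; under {} J still reaches {C,K,N,P,S} ∋ S.
{K}: J⊥S given {K} in G with J→· removed — back-door holds.
P(S|do(J)) = Σ_{K} P(S|J,K)·P(K).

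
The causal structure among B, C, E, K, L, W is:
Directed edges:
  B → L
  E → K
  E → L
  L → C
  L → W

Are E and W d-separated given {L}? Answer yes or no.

Bayes-Ball from E | {L} reaches {B,K}.
W ∉ reach(E|{L}) ⇒ E ⊥ W | {L}.

Yes — E ⊥ W | {L}.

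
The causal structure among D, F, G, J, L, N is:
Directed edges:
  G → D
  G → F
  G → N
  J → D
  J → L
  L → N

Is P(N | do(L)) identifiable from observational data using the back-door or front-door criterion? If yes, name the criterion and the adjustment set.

desc(L)\{L}={N}; candidates ⊆ {D,F,G,J}.
∅: L⊥N given ∅ in G with L→· removed — back-door holds.
P(N|do(L)) = P(N|L) — no adjustment needed.

P(N|do(L)): backdoor, adjust for ∅.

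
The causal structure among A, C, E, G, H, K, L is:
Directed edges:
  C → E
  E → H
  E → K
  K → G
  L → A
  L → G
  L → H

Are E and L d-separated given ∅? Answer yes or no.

Yes — E ⊥ L | ∅.

Bayes-Ball from E | ∅ reaches {C,G,H,K}.
L ∉ reach(E|∅) ⇒ E ⊥ L | ∅.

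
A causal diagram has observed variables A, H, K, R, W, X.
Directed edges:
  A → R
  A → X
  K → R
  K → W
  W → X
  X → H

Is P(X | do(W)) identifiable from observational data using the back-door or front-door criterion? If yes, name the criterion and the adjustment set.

P(X|do(W)): backdoor, adjust for ∅.

desc(W)\{W}={H,X}; candidates ⊆ {A,K,R}.
∅: W⊥X given ∅ in G with W→· removed — back-door holds.
P(X|do(W)) = P(X|W) — no adjustment needed.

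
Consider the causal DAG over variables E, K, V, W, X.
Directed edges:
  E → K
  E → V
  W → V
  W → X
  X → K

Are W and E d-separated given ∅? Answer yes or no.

Yes — W ⊥ E | ∅.

Bayes-Ball from W | ∅ reaches {K,V,X}.
E ∉ reach(W|∅) ⇒ W ⊥ E | ∅.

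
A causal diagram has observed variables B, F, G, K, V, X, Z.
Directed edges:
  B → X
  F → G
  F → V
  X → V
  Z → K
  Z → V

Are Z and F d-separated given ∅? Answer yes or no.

Bayes-Ball from Z | ∅ reaches {K,V}.
F ∉ reach(Z|∅) ⇒ Z ⊥ F | ∅.

Yes — Z ⊥ F | ∅.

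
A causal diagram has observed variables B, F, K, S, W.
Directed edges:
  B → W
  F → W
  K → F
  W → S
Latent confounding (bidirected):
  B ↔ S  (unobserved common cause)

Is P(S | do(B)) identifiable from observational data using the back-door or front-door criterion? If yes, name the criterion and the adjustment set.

desc(B)\{B}={S,W}; candidates ⊆ {F,K}.
B↔S: latent back-door arc(s) into B.
size 0: {}; under {} B still reaches {S} ∋ S.
size 1: {F}, {K}; under {F} B still reaches {S} ∋ S.
size 2: {F,K}; under {F,K} B still reaches {S} ∋ S.
B↔S cannot be blocked by any observed set — no back-door set.
{W}: (i) intercepts every directed B→S path; (ii) no back-door B→{W}; (iii) {B} blocks every back-door {W}→S. Front-door holds.
P(S|do(B)) = Σ_{W} P(W|B) Σ_{B'} P(S|W,B')P(B').

P(S|do(B)): frontdoor, adjust for {W}.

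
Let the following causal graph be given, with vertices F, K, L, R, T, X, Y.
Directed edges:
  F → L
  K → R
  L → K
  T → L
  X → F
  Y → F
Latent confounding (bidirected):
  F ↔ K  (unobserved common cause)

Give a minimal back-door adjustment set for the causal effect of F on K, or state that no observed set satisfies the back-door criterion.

desc(F)\{F}={K,L,R}; candidates ⊆ {T,X,Y}.
F↔K: latent back-door arc(s) into F.
size 0: {}; under {} F still reaches {K,R,X,Y} ∋ K.
size 1: {T}, {X}, {Y}; under {T} F still reaches {K,R,X,Y} ∋ K.
size 2: {T,X}, {T,Y}, {X,Y}; under {T,X} F still reaches {K,R,Y} ∋ K.
F↔K cannot be blocked by any observed set — no back-door set.

F→K: no observed back-door set.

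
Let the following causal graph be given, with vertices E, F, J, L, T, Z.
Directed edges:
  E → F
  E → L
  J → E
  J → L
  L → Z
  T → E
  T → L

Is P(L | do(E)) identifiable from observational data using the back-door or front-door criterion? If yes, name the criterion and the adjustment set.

P(L|do(E)): backdoor, adjust for {J, T}.

desc(E)\{E}={F,L,Z}; candidates ⊆ {J,T}.
size 0: {}; under {} E still reaches {J,L,T,Z} ∋ L.
size 1: {J}, {T}; under {J} E still reaches {L,T,Z} ∋ L.
{J,T}: E⊥L given {J,T} in G with E→· removed — back-door holds.
P(L|do(E)) = Σ_{J,T} P(L|E,J,T)·P(J,T).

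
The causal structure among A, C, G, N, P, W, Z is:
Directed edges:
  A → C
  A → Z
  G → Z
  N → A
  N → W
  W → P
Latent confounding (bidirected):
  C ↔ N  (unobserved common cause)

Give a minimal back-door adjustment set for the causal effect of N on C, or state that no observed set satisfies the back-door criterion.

N→C: no observed back-door set.

desc(N)\{N}={A,C,P,W,Z}; candidates ⊆ {G}.
N↔C: latent back-door arc(s) into N.
size 0: {}; under {} N still reaches {C} ∋ C.
size 1: {G}; under {G} N still reaches {C} ∋ C.
N↔C cannot be blocked by any observed set — no back-door set.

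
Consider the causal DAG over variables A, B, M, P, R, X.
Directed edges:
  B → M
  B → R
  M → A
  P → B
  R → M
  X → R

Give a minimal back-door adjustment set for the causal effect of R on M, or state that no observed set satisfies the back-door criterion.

R→M: minimal back-door set {B}.

desc(R)\{R}={A,M}; candidates ⊆ {B,P,X}.
size 0: {}; under {} R still reaches {A,B,M,P,X} ∋ M.
{B}: R⊥M given {B} in G with R→· removed — back-door holds.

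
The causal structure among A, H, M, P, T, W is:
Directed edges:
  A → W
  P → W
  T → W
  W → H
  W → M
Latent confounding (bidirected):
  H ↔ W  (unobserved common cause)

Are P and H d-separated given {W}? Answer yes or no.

No — P and H are d-connected given {W}.

Bayes-Ball from P | {W} reaches {A,H,T}.
H ∈ reach(P|{W}) ⇒ P ⊥̸ H | {W}.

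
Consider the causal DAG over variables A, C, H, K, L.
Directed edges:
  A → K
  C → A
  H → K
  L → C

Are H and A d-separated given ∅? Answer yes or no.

Yes — H ⊥ A | ∅.

Bayes-Ball from H | ∅ reaches {K}.
A ∉ reach(H|∅) ⇒ H ⊥ A | ∅.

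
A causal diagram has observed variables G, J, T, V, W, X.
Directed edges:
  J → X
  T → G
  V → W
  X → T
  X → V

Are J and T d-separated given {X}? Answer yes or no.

Bayes-Ball from J | {X} reaches ∅.
T ∉ reach(J|{X}) ⇒ J ⊥ T | {X}.

Yes — J ⊥ T | {X}.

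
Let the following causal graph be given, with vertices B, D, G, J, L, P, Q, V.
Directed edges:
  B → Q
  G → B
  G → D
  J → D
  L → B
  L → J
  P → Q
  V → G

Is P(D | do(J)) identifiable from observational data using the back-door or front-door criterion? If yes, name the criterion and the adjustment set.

P(D|do(J)): backdoor, adjust for ∅.

desc(J)\{J}={D}; candidates ⊆ {B,G,L,P,Q,V}.
∅: J⊥D given ∅ in G with J→· removed — back-door holds.
P(D|do(J)) = P(D|J) — no adjustment needed.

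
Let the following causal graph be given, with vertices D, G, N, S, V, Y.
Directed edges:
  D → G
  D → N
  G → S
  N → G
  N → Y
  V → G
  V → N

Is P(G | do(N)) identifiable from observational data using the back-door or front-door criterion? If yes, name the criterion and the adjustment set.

desc(N)\{N}={G,S,Y}; candidates ⊆ {D,V}.
size 0: {}; under {} N still reaches {D,G,S,V} ∋ G.
size 1: {D}, {V}; under {D} N still reaches {G,S,V} ∋ G.
{D,V}: N⊥G given {D,V} in G with N→· removed — back-door holds.
P(G|do(N)) = Σ_{D,V} P(G|N,D,V)·P(D,V).

P(G|do(N)): backdoor, adjust for {D, V}.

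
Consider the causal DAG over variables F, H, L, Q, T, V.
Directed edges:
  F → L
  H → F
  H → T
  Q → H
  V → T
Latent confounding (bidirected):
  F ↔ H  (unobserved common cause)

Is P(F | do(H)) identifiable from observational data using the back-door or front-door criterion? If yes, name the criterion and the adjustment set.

desc(H)\{H}={F,L,T}; candidates ⊆ {Q,V}.
H↔F: latent back-door arc(s) into H.
size 0: {}; under {} H still reaches {F,L,Q} ∋ F.
size 1: {Q}, {V}; under {Q} H still reaches {F,L} ∋ F.
size 2: {Q,V}; under {Q,V} H still reaches {F,L} ∋ F.
H↔F cannot be blocked by any observed set — no back-door set.
No mediator lies on a directed H→…→F path.
Neither criterion identifies P(F|do(H)) in this graph.

P(F|do(H)): not identifiable (no BD/FD set).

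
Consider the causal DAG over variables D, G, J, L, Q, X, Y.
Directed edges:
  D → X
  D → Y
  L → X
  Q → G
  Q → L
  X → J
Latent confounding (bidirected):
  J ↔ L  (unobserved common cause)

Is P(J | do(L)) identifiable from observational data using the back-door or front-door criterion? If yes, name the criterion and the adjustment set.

desc(L)\{L}={J,X}; candidates ⊆ {D,G,Q,Y}.
L↔J: latent back-door arc(s) into L.
size 0: {}; under {} L still reaches {G,J,Q} ∋ J.
size 1: {D}, {G}, {Q} …(+1); under {D} L still reaches {G,J,Q} ∋ J.
size 2: {D,G}, {D,Q}, {D,Y} …(+3); under {D,G} L still reaches {J,Q} ∋ J.
L↔J cannot be blocked by any observed set — no back-door set.
{X}: (i) intercepts every directed L→J path; (ii) no back-door L→{X}; (iii) {L} blocks every back-door {X}→J. Front-door holds.
P(J|do(L)) = Σ_{X} P(X|L) Σ_{L'} P(J|X,L')P(L').

P(J|do(L)): frontdoor, adjust for {X}.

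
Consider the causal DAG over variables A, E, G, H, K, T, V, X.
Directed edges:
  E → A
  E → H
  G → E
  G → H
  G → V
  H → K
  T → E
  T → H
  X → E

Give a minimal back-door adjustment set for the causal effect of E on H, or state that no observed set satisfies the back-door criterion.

desc(E)\{E}={A,H,K}; candidates ⊆ {G,T,V,X}.
size 0: {}; under {} E still reaches {G,H,K,T,V,X} ∋ H.
size 1: {G}, {T}, {V} …(+1); under {G} E still reaches {H,K,T,X} ∋ H.
{G,T}: E⊥H given {G,T} in G with E→· removed — back-door holds.

E→H: minimal back-door set {G, T}.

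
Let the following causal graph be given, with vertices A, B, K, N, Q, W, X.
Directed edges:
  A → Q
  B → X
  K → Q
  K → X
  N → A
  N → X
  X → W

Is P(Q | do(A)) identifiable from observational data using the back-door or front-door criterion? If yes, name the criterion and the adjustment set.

P(Q|do(A)): backdoor, adjust for ∅.

desc(A)\{A}={Q}; candidates ⊆ {B,K,N,W,X}.
∅: A⊥Q given ∅ in G with A→· removed — back-door holds.
P(Q|do(A)) = P(Q|A) — no adjustment needed.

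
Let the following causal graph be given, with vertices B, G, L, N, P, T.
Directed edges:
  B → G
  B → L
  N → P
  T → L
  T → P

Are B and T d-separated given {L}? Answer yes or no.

No — B and T are d-connected given {L}.

Bayes-Ball from B | {L} reaches {G,P,T}.
T ∈ reach(B|{L}) ⇒ B ⊥̸ T | {L}.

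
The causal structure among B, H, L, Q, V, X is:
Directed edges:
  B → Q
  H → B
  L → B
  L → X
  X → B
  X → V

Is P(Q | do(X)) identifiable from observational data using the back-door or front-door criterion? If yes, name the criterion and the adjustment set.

desc(X)\{X}={B,Q,V}; candidates ⊆ {H,L}.
size 0: {}; under {} X still reaches {B,L,Q} ∋ Q.
{L}: X⊥Q given {L} in G with X→· removed — back-door holds.
P(Q|do(X)) = Σ_{L} P(Q|X,L)·P(L).

P(Q|do(X)): backdoor, adjust for {L}.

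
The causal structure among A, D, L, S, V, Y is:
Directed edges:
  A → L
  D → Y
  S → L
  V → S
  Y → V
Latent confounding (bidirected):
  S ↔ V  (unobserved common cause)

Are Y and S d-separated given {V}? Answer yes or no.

No — Y and S are d-connected given {V}.

Bayes-Ball from Y | {V} reaches {D,L,S}.
S ∈ reach(Y|{V}) ⇒ Y ⊥̸ S | {V}.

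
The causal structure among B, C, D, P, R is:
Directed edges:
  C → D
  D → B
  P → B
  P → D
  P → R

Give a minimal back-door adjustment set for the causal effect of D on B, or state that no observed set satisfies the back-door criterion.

desc(D)\{D}={B}; candidates ⊆ {C,P,R}.
size 0: {}; under {} D still reaches {B,C,P,R} ∋ B.
{P}: D⊥B given {P} in G with D→· removed — back-door holds.

D→B: minimal back-door set {P}.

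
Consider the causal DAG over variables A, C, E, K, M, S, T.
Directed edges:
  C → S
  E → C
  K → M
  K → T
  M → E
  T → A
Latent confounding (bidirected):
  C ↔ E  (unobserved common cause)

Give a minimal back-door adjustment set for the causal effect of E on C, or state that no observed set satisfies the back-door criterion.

E→C: no observed back-door set.

desc(E)\{E}={C,S}; candidates ⊆ {A,K,M,T}.
E↔C: latent back-door arc(s) into E.
size 0: {}; under {} E still reaches {A,C,K,M,S,T} ∋ C.
size 1: {A}, {K}, {M} …(+1); under {A} E still reaches {C,K,M,S,T} ∋ C.
size 2: {A,K}, {A,M}, {A,T} …(+3); under {A,K} E still reaches {C,M,S} ∋ C.
E↔C cannot be blocked by any observed set — no back-door set.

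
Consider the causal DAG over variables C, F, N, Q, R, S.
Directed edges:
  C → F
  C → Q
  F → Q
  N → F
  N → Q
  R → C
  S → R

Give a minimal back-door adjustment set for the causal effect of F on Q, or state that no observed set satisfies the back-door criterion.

F→Q: minimal back-door set {C, N}.

desc(F)\{F}={Q}; candidates ⊆ {C,N,R,S}.
size 0: {}; under {} F still reaches {C,N,Q,R,S} ∋ Q.
size 1: {C}, {N}, {R} …(+1); under {C} F still reaches {N,Q} ∋ Q.
{C,N}: F⊥Q given {C,N} in G with F→· removed — back-door holds.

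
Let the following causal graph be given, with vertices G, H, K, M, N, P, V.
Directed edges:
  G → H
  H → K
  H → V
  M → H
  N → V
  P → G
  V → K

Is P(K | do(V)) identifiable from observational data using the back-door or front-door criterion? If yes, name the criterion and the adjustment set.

P(K|do(V)): backdoor, adjust for {H}.

desc(V)\{V}={K}; candidates ⊆ {G,H,M,N,P}.
size 0: {}; under {} V still reaches {G,H,K,M,N,P} ∋ K.
{H}: V⊥K given {H} in G with V→· removed — back-door holds.
P(K|do(V)) = Σ_{H} P(K|V,H)·P(H).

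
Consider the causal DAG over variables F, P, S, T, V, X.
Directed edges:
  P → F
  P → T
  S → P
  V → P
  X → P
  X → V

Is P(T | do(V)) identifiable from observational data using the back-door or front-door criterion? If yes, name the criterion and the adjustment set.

desc(V)\{V}={F,P,T}; candidates ⊆ {S,X}.
size 0: {}; under {} V still reaches {F,P,T,X} ∋ T.
{X}: V⊥T given {X} in G with V→· removed — back-door holds.
P(T|do(V)) = Σ_{X} P(T|V,X)·P(X).

P(T|do(V)): backdoor, adjust for {X}.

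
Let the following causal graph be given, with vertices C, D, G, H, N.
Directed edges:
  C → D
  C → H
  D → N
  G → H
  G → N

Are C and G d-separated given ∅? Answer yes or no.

Yes — C ⊥ G | ∅.

Bayes-Ball from C | ∅ reaches {D,H,N}.
G ∉ reach(C|∅) ⇒ C ⊥ G | ∅.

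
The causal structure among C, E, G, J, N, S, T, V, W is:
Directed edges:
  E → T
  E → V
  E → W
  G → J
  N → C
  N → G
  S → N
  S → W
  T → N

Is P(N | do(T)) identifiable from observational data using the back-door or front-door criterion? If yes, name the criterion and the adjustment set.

desc(T)\{T}={C,G,J,N}; candidates ⊆ {E,S,V,W}.
∅: T⊥N given ∅ in G with T→· removed — back-door holds.
P(N|do(T)) = P(N|T) — no adjustment needed.

P(N|do(T)): backdoor, adjust for ∅.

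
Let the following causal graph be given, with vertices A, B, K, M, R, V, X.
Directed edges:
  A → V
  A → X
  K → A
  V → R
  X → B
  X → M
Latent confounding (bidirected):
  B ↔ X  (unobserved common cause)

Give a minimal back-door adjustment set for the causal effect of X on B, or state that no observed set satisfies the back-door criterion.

X→B: no observed back-door set.

desc(X)\{X}={B,M}; candidates ⊆ {A,K,R,V}.
X↔B: latent back-door arc(s) into X.
size 0: {}; under {} X still reaches {A,B,K,R,V} ∋ B.
size 1: {A}, {K}, {R} …(+1); under {A} X still reaches {B} ∋ B.
size 2: {A,K}, {A,R}, {A,V} …(+3); under {A,K} X still reaches {B} ∋ B.
X↔B cannot be blocked by any observed set — no back-door set.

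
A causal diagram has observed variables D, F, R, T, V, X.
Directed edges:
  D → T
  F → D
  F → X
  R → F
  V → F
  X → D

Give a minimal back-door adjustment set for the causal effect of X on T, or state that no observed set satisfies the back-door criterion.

desc(X)\{X}={D,T}; candidates ⊆ {F,R,V}.
size 0: {}; under {} X still reaches {D,F,R,T,V} ∋ T.
{F}: X⊥T given {F} in G with X→· removed — back-door holds.

X→T: minimal back-door set {F}.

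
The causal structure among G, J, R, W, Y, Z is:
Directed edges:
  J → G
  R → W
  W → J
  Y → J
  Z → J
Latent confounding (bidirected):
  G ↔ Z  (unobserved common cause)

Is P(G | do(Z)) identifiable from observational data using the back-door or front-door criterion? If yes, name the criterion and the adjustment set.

P(G|do(Z)): frontdoor, adjust for {J}.

desc(Z)\{Z}={G,J}; candidates ⊆ {R,W,Y}.
Z↔G: latent back-door arc(s) into Z.
size 0: {}; under {} Z still reaches {G} ∋ G.
size 1: {R}, {W}, {Y}; under {R} Z still reaches {G} ∋ G.
size 2: {R,W}, {R,Y}, {W,Y}; under {R,W} Z still reaches {G} ∋ G.
Z↔G cannot be blocked by any observed set — no back-door set.
{J}: (i) intercepts every directed Z→G path; (ii) no back-door Z→{J}; (iii) {Z} blocks every back-door {J}→G. Front-door holds.
P(G|do(Z)) = Σ_{J} P(J|Z) Σ_{Z'} P(G|J,Z')P(Z').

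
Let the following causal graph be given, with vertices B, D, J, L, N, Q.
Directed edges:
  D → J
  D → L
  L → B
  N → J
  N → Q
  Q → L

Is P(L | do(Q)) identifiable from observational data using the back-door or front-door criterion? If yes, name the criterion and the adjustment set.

desc(Q)\{Q}={B,L}; candidates ⊆ {D,J,N}.
∅: Q⊥L given ∅ in G with Q→· removed — back-door holds.
P(L|do(Q)) = P(L|Q) — no adjustment needed.

P(L|do(Q)): backdoor, adjust for ∅.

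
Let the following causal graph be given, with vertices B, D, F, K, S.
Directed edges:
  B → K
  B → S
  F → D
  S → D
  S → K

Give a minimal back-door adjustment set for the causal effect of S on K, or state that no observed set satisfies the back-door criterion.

S→K: minimal back-door set {B}.

desc(S)\{S}={D,K}; candidates ⊆ {B,F}.
size 0: {}; under {} S still reaches {B,K} ∋ K.
{B}: S⊥K given {B} in G with S→· removed — back-door holds.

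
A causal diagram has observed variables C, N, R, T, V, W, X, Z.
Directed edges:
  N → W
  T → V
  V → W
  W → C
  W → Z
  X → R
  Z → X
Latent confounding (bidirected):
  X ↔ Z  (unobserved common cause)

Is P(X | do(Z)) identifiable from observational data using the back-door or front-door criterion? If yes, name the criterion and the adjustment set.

P(X|do(Z)): not identifiable (no BD/FD set).

desc(Z)\{Z}={R,X}; candidates ⊆ {C,N,T,V,W}.
Z↔X: latent back-door arc(s) into Z.
size 0: {}; under {} Z still reaches {C,N,R,T,V,W,X} ∋ X.
size 1: {C}, {N}, {T} …(+2); under {C} Z still reaches {N,R,T,V,W,X} ∋ X.
size 2: {C,N}, {C,T}, {C,V} …(+7); under {C,N} Z still reaches {R,T,V,W,X} ∋ X.
Z↔X cannot be blocked by any observed set — no back-door set.
No mediator lies on a directed Z→…→X path.
Neither criterion identifies P(X|do(Z)) in this graph.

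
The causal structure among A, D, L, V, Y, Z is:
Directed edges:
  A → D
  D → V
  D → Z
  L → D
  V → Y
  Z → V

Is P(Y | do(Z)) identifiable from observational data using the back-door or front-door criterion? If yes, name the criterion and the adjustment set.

desc(Z)\{Z}={V,Y}; candidates ⊆ {A,D,L}.
size 0: {}; under {} Z still reaches {A,D,L,V,Y} ∋ Y.
{D}: Z⊥Y given {D} in G with Z→· removed — back-door holds.
P(Y|do(Z)) = Σ_{D} P(Y|Z,D)·P(D).

P(Y|do(Z)): backdoor, adjust for {D}.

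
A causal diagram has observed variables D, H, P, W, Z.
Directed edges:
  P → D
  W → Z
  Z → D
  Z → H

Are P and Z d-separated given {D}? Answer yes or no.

No — P and Z are d-connected given {D}.

Bayes-Ball from P | {D} reaches {H,W,Z}.
Z ∈ reach(P|{D}) ⇒ P ⊥̸ Z | {D}.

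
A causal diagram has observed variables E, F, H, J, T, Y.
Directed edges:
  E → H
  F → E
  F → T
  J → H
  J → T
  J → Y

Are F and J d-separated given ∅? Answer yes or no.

Yes — F ⊥ J | ∅.

Bayes-Ball from F | ∅ reaches {E,H,T}.
J ∉ reach(F|∅) ⇒ F ⊥ J | ∅.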